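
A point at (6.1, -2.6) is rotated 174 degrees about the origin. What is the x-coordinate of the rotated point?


x' = x*cos(theta) - y*sin(theta)
cos(174 deg) = -0.9945, sin(174 deg) = 0.1045
x' = 6.1 * -0.9945 - -2.6 * 0.1045
= -6.0666 - -0.2718
= -5.7948


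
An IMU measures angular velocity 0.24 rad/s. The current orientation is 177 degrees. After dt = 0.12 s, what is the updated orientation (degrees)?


delta_theta = w * dt = 0.24 * 0.12 = 0.0288 rad
= 1.6501 deg
theta_new = 177 + 1.6501 = 178.6501 deg


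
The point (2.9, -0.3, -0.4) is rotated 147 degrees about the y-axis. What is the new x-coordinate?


Rotation about y-axis: x' = x*cos(theta) + z*sin(theta)
= 2.9 * -0.8387 + -0.4 * 0.5446
= -2.65


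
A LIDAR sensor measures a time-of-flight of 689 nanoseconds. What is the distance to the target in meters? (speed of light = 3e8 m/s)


tof = 689 ns = 6.89e-07 s
dist = c * tof / 2
= 3e8 * 6.89e-07 / 2
= 103.35 m


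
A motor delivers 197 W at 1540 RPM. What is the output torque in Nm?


omega = 1540 * 2*pi/60 = 161.2684 rad/s
tau = P / omega = 197 / 161.2684
= 1.2216 Nm


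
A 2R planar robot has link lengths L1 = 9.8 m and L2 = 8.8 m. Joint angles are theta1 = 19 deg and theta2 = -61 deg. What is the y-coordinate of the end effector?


Convert angles to radians: theta1 = 0.3316, theta2 = -1.0647
y = L1*sin(theta1) + L2*sin(theta1+theta2)
y = 3.1906 + -5.8883
y = -2.6978


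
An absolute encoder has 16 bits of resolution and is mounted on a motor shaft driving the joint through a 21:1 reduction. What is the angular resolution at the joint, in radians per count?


counts = 2^16 = 65536
effective counts at joint = 65536 * 21 = 1376256
resolution = 2*pi / 1376256
= 4.5654e-06 rad/count


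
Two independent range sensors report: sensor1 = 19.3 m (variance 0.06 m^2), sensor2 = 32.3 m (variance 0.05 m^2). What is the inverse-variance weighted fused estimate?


w1 = (1/var1) / (1/var1 + 1/var2)
   = 16.6667 / (16.6667 + 20.0) = 0.4545
w2 = 1 - w1 = 0.5455
fused = w1*s1 + w2*s2 = 8.7727 + 17.6182
= 26.3909 m


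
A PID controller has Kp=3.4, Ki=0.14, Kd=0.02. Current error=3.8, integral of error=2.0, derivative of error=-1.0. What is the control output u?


u = Kp*e + Ki*int(e) + Kd*de/dt
= 3.4*3.8 + 0.14*2.0 + 0.02*(-1.0)
= 12.92 + 0.28 + -0.02
= 13.18


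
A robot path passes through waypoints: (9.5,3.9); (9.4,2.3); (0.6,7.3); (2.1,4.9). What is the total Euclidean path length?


Segment lengths:
  seg1 = sqrt((-0.1)^2 + (-1.6)^2) = 1.6031
  seg2 = sqrt((-8.8)^2 + (5.0)^2) = 10.1213
  seg3 = sqrt((1.5)^2 + (-2.4)^2) = 2.8302
Total = 14.5546


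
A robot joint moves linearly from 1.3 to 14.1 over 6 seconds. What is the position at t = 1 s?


s = t/T = 1/6 = 0.1667
p(t) = p0 + (pf-p0)*s
= 1.3 + (14.1 - 1.3) * 0.1667
= 3.4333


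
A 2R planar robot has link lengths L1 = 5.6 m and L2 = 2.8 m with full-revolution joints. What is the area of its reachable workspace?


r_max = L1 + L2 = 8.4 m
r_min = |L1 - L2| = 2.8 m
Area = pi*(r_max^2 - r_min^2)
= pi*(70.56 - 7.84)
= pi * 62.72
= 197.0407 m^2


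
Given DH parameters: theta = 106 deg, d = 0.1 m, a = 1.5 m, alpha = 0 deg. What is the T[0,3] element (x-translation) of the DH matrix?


T[0,3] = a * cos(theta)
= 1.5 * cos(106 deg)
= 1.5 * -0.2756
= -0.4135


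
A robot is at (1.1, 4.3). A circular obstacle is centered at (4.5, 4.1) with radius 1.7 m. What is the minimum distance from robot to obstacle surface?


center_dist = sqrt((1.1-4.5)^2 + (4.3-4.1)^2)
= sqrt(11.56 + 0.04)
= 3.4059
min_dist = center_dist - radius = 3.4059 - 1.7 = 1.7059 m


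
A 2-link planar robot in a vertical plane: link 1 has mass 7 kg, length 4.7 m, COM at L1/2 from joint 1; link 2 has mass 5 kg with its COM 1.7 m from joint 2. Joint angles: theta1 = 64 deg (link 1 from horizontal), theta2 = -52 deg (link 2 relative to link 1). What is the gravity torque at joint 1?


Horizontal distance from joint 1 to link-1 COM:
  x_c1 = (L1/2)*cos(t1) = 2.35 * 0.4384 = 1.0302 m
Horizontal distance from joint 1 to link-2 COM:
  x_c2 = L1*cos(t1) + Lc2*cos(t1+t2)
       = 4.7*0.4384 + 1.7*0.9781 = 3.7232 m
tau1 = m1*g*x_c1 + m2*g*x_c2
     = 7*9.81*1.0302 + 5*9.81*3.7232
     = 70.7419 + 182.6227
     = 253.3647 Nm


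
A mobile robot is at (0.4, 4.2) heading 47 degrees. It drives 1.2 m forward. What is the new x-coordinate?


x_new = x0 + d*cos(theta)
= 0.4 + 1.2*cos(47)
= 0.4 + 0.8184
= 1.2184


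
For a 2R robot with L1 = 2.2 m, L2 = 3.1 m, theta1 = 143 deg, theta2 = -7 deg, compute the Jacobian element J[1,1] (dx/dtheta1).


J[1,1] = -L1*sin(t1) - L2*sin(t1+t2)
= -2.2*sin(143) - 3.1*sin(136)
= -3.4774


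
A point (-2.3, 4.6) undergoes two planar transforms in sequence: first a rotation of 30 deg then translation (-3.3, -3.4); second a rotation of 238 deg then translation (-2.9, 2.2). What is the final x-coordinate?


After transform 1:
x1 = cos(30)*-2.3 - sin(30)*4.6 + -3.3 = -7.5919
y1 = sin(30)*-2.3 + cos(30)*4.6 + -3.4 = -0.5663
After transform 2:
x2 = cos(238)*-7.5919 - sin(238)*-0.5663 + -2.9
= 0.6428


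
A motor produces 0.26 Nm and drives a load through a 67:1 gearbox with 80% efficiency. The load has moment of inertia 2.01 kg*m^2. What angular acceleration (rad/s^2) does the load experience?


tau_out = tau_motor * N * eta
= 0.26 * 67 * 0.8 = 13.936 Nm
alpha = tau_out / I = 13.936 / 2.01
= 6.9333 rad/s^2


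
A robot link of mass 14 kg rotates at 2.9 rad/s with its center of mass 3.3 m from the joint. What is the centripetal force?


F = m * omega^2 * r
= 14 * 2.9^2 * 3.3
= 14 * 8.41 * 3.3
= 388.542 N


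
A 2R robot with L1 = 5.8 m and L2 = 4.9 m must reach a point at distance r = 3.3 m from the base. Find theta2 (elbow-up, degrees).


cos(theta2) = (r^2 - L1^2 - L2^2) / (2*L1*L2)
cos(theta2) = (10.89 - 33.64 - 24.01) / 56.84
cos(theta2) = -0.82266
theta2 = 145.352 degrees


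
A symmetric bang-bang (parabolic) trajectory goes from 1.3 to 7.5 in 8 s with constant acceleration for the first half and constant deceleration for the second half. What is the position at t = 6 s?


Symmetric rest-to-rest: each phase covers (pf-p0)/2 in time T/2. 0.5*a*(T/2)^2 = (pf-p0)/2 => a = 4*(pf-p0)/T^2
a = 4*(7.5-1.3)/8^2 = 0.3875
t = 6 is in the deceleration phase (t > T/2).
p = pf - 0.5*a*(T-t)^2 = 7.5 - 0.5*0.3875*2^2
= 6.725


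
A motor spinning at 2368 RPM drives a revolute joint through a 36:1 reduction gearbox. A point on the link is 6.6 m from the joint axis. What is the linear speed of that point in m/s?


omega_motor = 2368 * 2*pi/60 = 247.9764 rad/s
omega_joint = omega_motor / 36 = 6.8882 rad/s
v = omega_joint * r = 6.8882 * 6.6
= 45.4623 m/s


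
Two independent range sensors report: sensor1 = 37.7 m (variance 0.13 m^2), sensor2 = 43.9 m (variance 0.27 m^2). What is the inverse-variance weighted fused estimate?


w1 = (1/var1) / (1/var1 + 1/var2)
   = 7.6923 / (7.6923 + 3.7037) = 0.675
w2 = 1 - w1 = 0.325
fused = w1*s1 + w2*s2 = 25.4475 + 14.2675
= 39.715 m


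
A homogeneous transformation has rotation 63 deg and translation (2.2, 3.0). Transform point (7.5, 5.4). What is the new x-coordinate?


x' = cos(theta)*px - sin(theta)*py + tx
= 0.454*7.5 - 0.891*5.4 + 2.2
= 0.7935


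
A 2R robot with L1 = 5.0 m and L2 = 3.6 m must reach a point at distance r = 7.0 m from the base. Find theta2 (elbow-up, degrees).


cos(theta2) = (r^2 - L1^2 - L2^2) / (2*L1*L2)
cos(theta2) = (49.0 - 25.0 - 12.96) / 36.0
cos(theta2) = 0.306667
theta2 = 72.1415 degrees


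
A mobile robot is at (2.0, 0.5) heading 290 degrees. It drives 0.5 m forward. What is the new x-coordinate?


x_new = x0 + d*cos(theta)
= 2.0 + 0.5*cos(290)
= 2.0 + 0.171
= 2.171


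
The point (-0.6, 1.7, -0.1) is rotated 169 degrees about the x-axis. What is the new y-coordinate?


Rotation about x-axis: y' = y*cos(theta) - z*sin(theta)
= 1.7 * -0.9816 - -0.1 * 0.1908
= -1.6497


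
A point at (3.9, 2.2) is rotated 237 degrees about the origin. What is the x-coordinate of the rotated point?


x' = x*cos(theta) - y*sin(theta)
cos(237 deg) = -0.5446, sin(237 deg) = -0.8387
x' = 3.9 * -0.5446 - 2.2 * -0.8387
= -2.1241 - -1.8451
= -0.279


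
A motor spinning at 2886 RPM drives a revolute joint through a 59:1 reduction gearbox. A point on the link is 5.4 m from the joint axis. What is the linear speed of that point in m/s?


omega_motor = 2886 * 2*pi/60 = 302.2212 rad/s
omega_joint = omega_motor / 59 = 5.1224 rad/s
v = omega_joint * r = 5.1224 * 5.4
= 27.6609 m/s


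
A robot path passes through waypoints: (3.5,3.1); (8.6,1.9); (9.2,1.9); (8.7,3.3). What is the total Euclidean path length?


Segment lengths:
  seg1 = sqrt((5.1)^2 + (-1.2)^2) = 5.2393
  seg2 = sqrt((0.6)^2 + (0.0)^2) = 0.6
  seg3 = sqrt((-0.5)^2 + (1.4)^2) = 1.4866
Total = 7.3259


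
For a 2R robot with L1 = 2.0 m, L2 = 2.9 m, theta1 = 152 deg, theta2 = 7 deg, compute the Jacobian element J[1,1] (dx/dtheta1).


J[1,1] = -L1*sin(t1) - L2*sin(t1+t2)
= -2.0*sin(152) - 2.9*sin(159)
= -1.9782


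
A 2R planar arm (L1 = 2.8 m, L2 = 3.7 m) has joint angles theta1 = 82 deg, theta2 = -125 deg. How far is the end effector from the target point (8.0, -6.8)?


End effector via forward kinematics:
x = L1*cos(t1) + L2*cos(t1+t2) = 3.0957
y = L1*sin(t1) + L2*sin(t1+t2) = 0.2494
Distance to target:
d = sqrt((8.0 - 3.0957)^2 + (-6.8 - 0.2494)^2)
= sqrt(24.0522 + 49.6934)
= 8.5875 m


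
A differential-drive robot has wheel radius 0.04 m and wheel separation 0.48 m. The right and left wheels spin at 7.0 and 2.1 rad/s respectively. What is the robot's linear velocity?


vR = r*wR = 0.04*7.0 = 0.28 m/s
vL = r*wL = 0.04*2.1 = 0.084 m/s
v = (vR+vL)/2 = 0.182 m/s
omega = (vR-vL)/L = 0.4083 rad/s
linear velocity = 0.182 m/s


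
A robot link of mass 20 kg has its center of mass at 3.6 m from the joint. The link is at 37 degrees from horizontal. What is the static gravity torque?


tau = m*g*L*cos(angle)
= 20 * 9.81 * 3.6 * cos(37 deg)
= 20 * 9.81 * 3.6 * 0.7986
= 564.0922 Nm


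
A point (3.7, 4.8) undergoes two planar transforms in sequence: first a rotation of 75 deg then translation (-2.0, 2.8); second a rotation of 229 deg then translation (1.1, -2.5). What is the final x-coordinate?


After transform 1:
x1 = cos(75)*3.7 - sin(75)*4.8 + -2.0 = -5.6788
y1 = sin(75)*3.7 + cos(75)*4.8 + 2.8 = 7.6163
After transform 2:
x2 = cos(229)*-5.6788 - sin(229)*7.6163 + 1.1
= 10.5737


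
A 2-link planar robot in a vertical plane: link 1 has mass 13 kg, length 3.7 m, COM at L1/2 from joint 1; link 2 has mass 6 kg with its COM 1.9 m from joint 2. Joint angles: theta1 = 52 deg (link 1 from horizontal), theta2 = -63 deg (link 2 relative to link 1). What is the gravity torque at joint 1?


Horizontal distance from joint 1 to link-1 COM:
  x_c1 = (L1/2)*cos(t1) = 1.85 * 0.6157 = 1.139 m
Horizontal distance from joint 1 to link-2 COM:
  x_c2 = L1*cos(t1) + Lc2*cos(t1+t2)
       = 3.7*0.6157 + 1.9*0.9816 = 4.143 m
tau1 = m1*g*x_c1 + m2*g*x_c2
     = 13*9.81*1.139 + 6*9.81*4.143
     = 145.2533 + 243.8593
     = 389.1126 Nm


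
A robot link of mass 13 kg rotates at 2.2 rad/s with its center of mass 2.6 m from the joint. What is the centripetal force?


F = m * omega^2 * r
= 13 * 2.2^2 * 2.6
= 13 * 4.84 * 2.6
= 163.592 N


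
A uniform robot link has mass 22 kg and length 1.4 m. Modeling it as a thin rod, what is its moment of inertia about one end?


I = (1/3) * m * L^2
= (1/3) * 22 * 1.4^2
= 0.333333 * 22 * 1.96
= 14.3733 kg*m^2


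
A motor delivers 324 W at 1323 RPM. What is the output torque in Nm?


omega = 1323 * 2*pi/60 = 138.5442 rad/s
tau = P / omega = 324 / 138.5442
= 2.3386 Nm


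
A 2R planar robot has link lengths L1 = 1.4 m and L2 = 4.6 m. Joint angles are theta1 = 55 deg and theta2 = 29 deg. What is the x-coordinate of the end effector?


Convert angles to radians: theta1 = 0.9599, theta2 = 0.5061
x = L1*cos(theta1) + L2*cos(theta1+theta2)
x = 0.803 + 0.4808
x = 1.2838


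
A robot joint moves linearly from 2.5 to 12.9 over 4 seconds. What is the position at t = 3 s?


s = t/T = 3/4 = 0.75
p(t) = p0 + (pf-p0)*s
= 2.5 + (12.9 - 2.5) * 0.75
= 10.3


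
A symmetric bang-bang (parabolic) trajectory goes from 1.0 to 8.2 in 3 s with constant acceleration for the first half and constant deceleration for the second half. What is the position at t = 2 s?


Symmetric rest-to-rest: each phase covers (pf-p0)/2 in time T/2. 0.5*a*(T/2)^2 = (pf-p0)/2 => a = 4*(pf-p0)/T^2
a = 4*(8.2-1.0)/3^2 = 3.2
t = 2 is in the deceleration phase (t > T/2).
p = pf - 0.5*a*(T-t)^2 = 8.2 - 0.5*3.2*1^2
= 6.6


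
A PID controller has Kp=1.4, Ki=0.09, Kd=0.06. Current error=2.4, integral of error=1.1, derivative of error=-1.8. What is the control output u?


u = Kp*e + Ki*int(e) + Kd*de/dt
= 1.4*2.4 + 0.09*1.1 + 0.06*(-1.8)
= 3.36 + 0.099 + -0.108
= 3.351


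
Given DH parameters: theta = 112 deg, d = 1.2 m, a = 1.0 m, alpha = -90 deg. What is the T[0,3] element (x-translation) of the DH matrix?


T[0,3] = a * cos(theta)
= 1.0 * cos(112 deg)
= 1.0 * -0.3746
= -0.3746


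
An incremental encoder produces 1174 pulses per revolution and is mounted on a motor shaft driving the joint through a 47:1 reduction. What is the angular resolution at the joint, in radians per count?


counts per rev = 1174
effective counts at joint = 1174 * 47 = 55178
resolution = 2*pi / 55178
= 1.1387e-04 rad/count


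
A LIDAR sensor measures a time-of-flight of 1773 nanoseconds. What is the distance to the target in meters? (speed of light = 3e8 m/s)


tof = 1773 ns = 1.773e-06 s
dist = c * tof / 2
= 3e8 * 1.773e-06 / 2
= 265.95 m


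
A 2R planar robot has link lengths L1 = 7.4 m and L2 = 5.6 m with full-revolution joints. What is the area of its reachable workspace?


r_max = L1 + L2 = 13.0 m
r_min = |L1 - L2| = 1.8 m
Area = pi*(r_max^2 - r_min^2)
= pi*(169.0 - 3.24)
= pi * 165.76
= 520.7504 m^2


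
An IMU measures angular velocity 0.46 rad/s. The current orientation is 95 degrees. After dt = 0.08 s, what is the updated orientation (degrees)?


delta_theta = w * dt = 0.46 * 0.08 = 0.0368 rad
= 2.1085 deg
theta_new = 95 + 2.1085 = 97.1085 deg


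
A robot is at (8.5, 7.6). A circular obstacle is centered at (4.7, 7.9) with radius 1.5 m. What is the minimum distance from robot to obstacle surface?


center_dist = sqrt((8.5-4.7)^2 + (7.6-7.9)^2)
= sqrt(14.44 + 0.09)
= 3.8118
min_dist = center_dist - radius = 3.8118 - 1.5 = 2.3118 m


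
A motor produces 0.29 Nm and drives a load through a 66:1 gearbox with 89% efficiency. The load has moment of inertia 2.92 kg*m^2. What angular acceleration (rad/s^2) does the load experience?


tau_out = tau_motor * N * eta
= 0.29 * 66 * 0.89 = 17.0346 Nm
alpha = tau_out / I = 17.0346 / 2.92
= 5.8338 rad/s^2


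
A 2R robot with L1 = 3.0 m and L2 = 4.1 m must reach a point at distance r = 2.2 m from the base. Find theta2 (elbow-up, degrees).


cos(theta2) = (r^2 - L1^2 - L2^2) / (2*L1*L2)
cos(theta2) = (4.84 - 9.0 - 16.81) / 24.6
cos(theta2) = -0.852439
theta2 = 148.478 degrees


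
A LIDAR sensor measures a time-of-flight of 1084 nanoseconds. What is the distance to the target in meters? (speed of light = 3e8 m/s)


tof = 1084 ns = 1.084e-06 s
dist = c * tof / 2
= 3e8 * 1.084e-06 / 2
= 162.6 m


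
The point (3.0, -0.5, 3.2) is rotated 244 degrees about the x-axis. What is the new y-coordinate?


Rotation about x-axis: y' = y*cos(theta) - z*sin(theta)
= -0.5 * -0.4384 - 3.2 * -0.8988
= 3.0953


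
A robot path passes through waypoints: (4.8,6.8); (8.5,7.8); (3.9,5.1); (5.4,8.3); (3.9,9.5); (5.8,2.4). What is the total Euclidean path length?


Segment lengths:
  seg1 = sqrt((3.7)^2 + (1.0)^2) = 3.8328
  seg2 = sqrt((-4.6)^2 + (-2.7)^2) = 5.3339
  seg3 = sqrt((1.5)^2 + (3.2)^2) = 3.5341
  seg4 = sqrt((-1.5)^2 + (1.2)^2) = 1.9209
  seg5 = sqrt((1.9)^2 + (-7.1)^2) = 7.3498
Total = 21.9715


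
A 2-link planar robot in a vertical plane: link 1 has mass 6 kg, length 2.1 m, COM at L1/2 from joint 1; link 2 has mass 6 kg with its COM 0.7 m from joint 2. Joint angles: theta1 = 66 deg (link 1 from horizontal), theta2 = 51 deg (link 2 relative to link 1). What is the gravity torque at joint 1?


Horizontal distance from joint 1 to link-1 COM:
  x_c1 = (L1/2)*cos(t1) = 1.05 * 0.4067 = 0.4271 m
Horizontal distance from joint 1 to link-2 COM:
  x_c2 = L1*cos(t1) + Lc2*cos(t1+t2)
       = 2.1*0.4067 + 0.7*-0.454 = 0.5364 m
tau1 = m1*g*x_c1 + m2*g*x_c2
     = 6*9.81*0.4271 + 6*9.81*0.5364
     = 25.1375 + 31.5698
     = 56.7073 Nm


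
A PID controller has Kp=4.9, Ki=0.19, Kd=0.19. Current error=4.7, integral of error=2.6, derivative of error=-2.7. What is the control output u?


u = Kp*e + Ki*int(e) + Kd*de/dt
= 4.9*4.7 + 0.19*2.6 + 0.19*(-2.7)
= 23.03 + 0.494 + -0.513
= 23.011


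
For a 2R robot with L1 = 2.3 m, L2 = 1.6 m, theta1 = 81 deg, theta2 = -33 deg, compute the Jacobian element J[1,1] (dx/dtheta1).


J[1,1] = -L1*sin(t1) - L2*sin(t1+t2)
= -2.3*sin(81) - 1.6*sin(48)
= -3.4607


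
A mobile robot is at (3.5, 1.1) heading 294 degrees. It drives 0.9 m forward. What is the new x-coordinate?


x_new = x0 + d*cos(theta)
= 3.5 + 0.9*cos(294)
= 3.5 + 0.3661
= 3.8661


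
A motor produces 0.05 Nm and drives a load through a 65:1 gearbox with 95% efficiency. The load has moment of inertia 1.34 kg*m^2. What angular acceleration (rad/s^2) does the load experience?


tau_out = tau_motor * N * eta
= 0.05 * 65 * 0.95 = 3.0875 Nm
alpha = tau_out / I = 3.0875 / 1.34
= 2.3041 rad/s^2


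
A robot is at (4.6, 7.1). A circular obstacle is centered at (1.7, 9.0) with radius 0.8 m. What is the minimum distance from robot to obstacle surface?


center_dist = sqrt((4.6-1.7)^2 + (7.1-9.0)^2)
= sqrt(8.41 + 3.61)
= 3.467
min_dist = center_dist - radius = 3.467 - 0.8 = 2.667 m


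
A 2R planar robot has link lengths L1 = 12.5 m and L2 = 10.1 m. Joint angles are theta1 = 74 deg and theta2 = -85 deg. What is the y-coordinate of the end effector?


Convert angles to radians: theta1 = 1.2915, theta2 = -1.4835
y = L1*sin(theta1) + L2*sin(theta1+theta2)
y = 12.0158 + -1.9272
y = 10.0886


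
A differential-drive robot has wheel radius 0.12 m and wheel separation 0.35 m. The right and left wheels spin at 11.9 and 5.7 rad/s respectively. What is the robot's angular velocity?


vR = r*wR = 0.12*11.9 = 1.428 m/s
vL = r*wL = 0.12*5.7 = 0.684 m/s
v = (vR+vL)/2 = 1.056 m/s
omega = (vR-vL)/L = 2.1257 rad/s
angular velocity = 2.1257 rad/s


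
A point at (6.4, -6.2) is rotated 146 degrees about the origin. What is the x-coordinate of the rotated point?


x' = x*cos(theta) - y*sin(theta)
cos(146 deg) = -0.829, sin(146 deg) = 0.5592
x' = 6.4 * -0.829 - -6.2 * 0.5592
= -5.3058 - -3.467
= -1.8388


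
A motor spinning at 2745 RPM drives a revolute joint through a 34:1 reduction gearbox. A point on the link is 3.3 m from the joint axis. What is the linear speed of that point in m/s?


omega_motor = 2745 * 2*pi/60 = 287.4557 rad/s
omega_joint = omega_motor / 34 = 8.4546 rad/s
v = omega_joint * r = 8.4546 * 3.3
= 27.9001 m/s


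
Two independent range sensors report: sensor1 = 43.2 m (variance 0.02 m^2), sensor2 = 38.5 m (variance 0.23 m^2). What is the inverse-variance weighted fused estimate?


w1 = (1/var1) / (1/var1 + 1/var2)
   = 50.0 / (50.0 + 4.3478) = 0.92
w2 = 1 - w1 = 0.08
fused = w1*s1 + w2*s2 = 39.744 + 3.08
= 42.824 m


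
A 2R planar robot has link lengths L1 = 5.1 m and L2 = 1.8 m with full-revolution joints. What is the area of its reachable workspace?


r_max = L1 + L2 = 6.9 m
r_min = |L1 - L2| = 3.3 m
Area = pi*(r_max^2 - r_min^2)
= pi*(47.61 - 10.89)
= pi * 36.72
= 115.3593 m^2


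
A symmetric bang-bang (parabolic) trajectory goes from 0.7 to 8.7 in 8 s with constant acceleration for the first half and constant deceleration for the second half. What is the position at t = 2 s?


Symmetric rest-to-rest: each phase covers (pf-p0)/2 in time T/2. 0.5*a*(T/2)^2 = (pf-p0)/2 => a = 4*(pf-p0)/T^2
a = 4*(8.7-0.7)/8^2 = 0.5
t = 2 is in the acceleration phase (t <= T/2).
p = p0 + 0.5*a*t^2 = 0.7 + 0.5*0.5*2^2
= 1.7


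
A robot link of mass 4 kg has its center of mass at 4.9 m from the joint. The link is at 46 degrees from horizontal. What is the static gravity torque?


tau = m*g*L*cos(angle)
= 4 * 9.81 * 4.9 * cos(46 deg)
= 4 * 9.81 * 4.9 * 0.6947
= 133.5661 Nm


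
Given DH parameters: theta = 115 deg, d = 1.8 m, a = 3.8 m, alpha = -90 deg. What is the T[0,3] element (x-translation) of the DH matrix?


T[0,3] = a * cos(theta)
= 3.8 * cos(115 deg)
= 3.8 * -0.4226
= -1.6059


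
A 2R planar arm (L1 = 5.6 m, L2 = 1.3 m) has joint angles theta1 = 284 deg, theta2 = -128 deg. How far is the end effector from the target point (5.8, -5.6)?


End effector via forward kinematics:
x = L1*cos(t1) + L2*cos(t1+t2) = 0.1672
y = L1*sin(t1) + L2*sin(t1+t2) = -4.9049
Distance to target:
d = sqrt((5.8 - 0.1672)^2 + (-5.6 - -4.9049)^2)
= sqrt(31.729 + 0.4832)
= 5.6756 m


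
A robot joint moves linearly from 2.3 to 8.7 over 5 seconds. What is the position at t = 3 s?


s = t/T = 3/5 = 0.6
p(t) = p0 + (pf-p0)*s
= 2.3 + (8.7 - 2.3) * 0.6
= 6.14


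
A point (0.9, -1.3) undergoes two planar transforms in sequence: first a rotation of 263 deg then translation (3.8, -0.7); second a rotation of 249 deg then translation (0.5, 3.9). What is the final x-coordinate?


After transform 1:
x1 = cos(263)*0.9 - sin(263)*-1.3 + 3.8 = 2.4
y1 = sin(263)*0.9 + cos(263)*-1.3 + -0.7 = -1.4349
After transform 2:
x2 = cos(249)*2.4 - sin(249)*-1.4349 + 0.5
= -1.6996


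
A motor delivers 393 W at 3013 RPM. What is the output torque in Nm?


omega = 3013 * 2*pi/60 = 315.5206 rad/s
tau = P / omega = 393 / 315.5206
= 1.2456 Nm


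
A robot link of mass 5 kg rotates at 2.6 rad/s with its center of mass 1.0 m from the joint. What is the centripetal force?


F = m * omega^2 * r
= 5 * 2.6^2 * 1.0
= 5 * 6.76 * 1.0
= 33.8 N


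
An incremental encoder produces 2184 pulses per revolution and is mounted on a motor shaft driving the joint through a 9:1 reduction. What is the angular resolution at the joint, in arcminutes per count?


counts per rev = 2184
effective counts at joint = 2184 * 9 = 19656
resolution = 360*60 / 19656
= 1.0989 arcmin/count


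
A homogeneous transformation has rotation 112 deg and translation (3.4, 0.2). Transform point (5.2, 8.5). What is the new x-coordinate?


x' = cos(theta)*px - sin(theta)*py + tx
= -0.3746*5.2 - 0.9272*8.5 + 3.4
= -6.429


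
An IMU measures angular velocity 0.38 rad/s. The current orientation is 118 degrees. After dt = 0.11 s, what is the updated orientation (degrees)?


delta_theta = w * dt = 0.38 * 0.11 = 0.0418 rad
= 2.395 deg
theta_new = 118 + 2.395 = 120.395 deg


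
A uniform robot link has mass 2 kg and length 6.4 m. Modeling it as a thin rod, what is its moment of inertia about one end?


I = (1/3) * m * L^2
= (1/3) * 2 * 6.4^2
= 0.333333 * 2 * 40.96
= 27.3067 kg*m^2


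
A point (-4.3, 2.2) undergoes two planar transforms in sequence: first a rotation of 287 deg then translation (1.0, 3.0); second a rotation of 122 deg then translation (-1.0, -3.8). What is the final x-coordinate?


After transform 1:
x1 = cos(287)*-4.3 - sin(287)*2.2 + 1.0 = 1.8467
y1 = sin(287)*-4.3 + cos(287)*2.2 + 3.0 = 7.7553
After transform 2:
x2 = cos(122)*1.8467 - sin(122)*7.7553 + -1.0
= -8.5555


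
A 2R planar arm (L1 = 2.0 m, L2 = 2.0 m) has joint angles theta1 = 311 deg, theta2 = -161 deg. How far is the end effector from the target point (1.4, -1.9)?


End effector via forward kinematics:
x = L1*cos(t1) + L2*cos(t1+t2) = -0.4199
y = L1*sin(t1) + L2*sin(t1+t2) = -0.5094
Distance to target:
d = sqrt((1.4 - -0.4199)^2 + (-1.9 - -0.5094)^2)
= sqrt(3.3122 + 1.9337)
= 2.2904 m


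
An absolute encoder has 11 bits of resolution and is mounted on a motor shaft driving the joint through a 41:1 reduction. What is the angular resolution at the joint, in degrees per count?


counts = 2^11 = 2048
effective counts at joint = 2048 * 41 = 83968
resolution = 360 / 83968
= 0.0043 deg/count


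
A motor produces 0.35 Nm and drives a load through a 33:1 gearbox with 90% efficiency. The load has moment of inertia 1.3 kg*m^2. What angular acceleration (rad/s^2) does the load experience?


tau_out = tau_motor * N * eta
= 0.35 * 33 * 0.9 = 10.395 Nm
alpha = tau_out / I = 10.395 / 1.3
= 7.9962 rad/s^2


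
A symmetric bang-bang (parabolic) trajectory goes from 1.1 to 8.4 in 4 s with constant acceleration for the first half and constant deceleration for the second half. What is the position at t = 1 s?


Symmetric rest-to-rest: each phase covers (pf-p0)/2 in time T/2. 0.5*a*(T/2)^2 = (pf-p0)/2 => a = 4*(pf-p0)/T^2
a = 4*(8.4-1.1)/4^2 = 1.825
t = 1 is in the acceleration phase (t <= T/2).
p = p0 + 0.5*a*t^2 = 1.1 + 0.5*1.825*1^2
= 2.0125


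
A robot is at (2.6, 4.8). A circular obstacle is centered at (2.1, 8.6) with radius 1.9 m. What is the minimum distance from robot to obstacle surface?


center_dist = sqrt((2.6-2.1)^2 + (4.8-8.6)^2)
= sqrt(0.25 + 14.44)
= 3.8328
min_dist = center_dist - radius = 3.8328 - 1.9 = 1.9328 m


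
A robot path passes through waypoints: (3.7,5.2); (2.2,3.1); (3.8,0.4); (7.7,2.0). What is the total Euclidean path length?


Segment lengths:
  seg1 = sqrt((-1.5)^2 + (-2.1)^2) = 2.5807
  seg2 = sqrt((1.6)^2 + (-2.7)^2) = 3.1385
  seg3 = sqrt((3.9)^2 + (1.6)^2) = 4.2154
Total = 9.9346


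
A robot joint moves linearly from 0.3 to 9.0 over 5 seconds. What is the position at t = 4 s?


s = t/T = 4/5 = 0.8
p(t) = p0 + (pf-p0)*s
= 0.3 + (9.0 - 0.3) * 0.8
= 7.26


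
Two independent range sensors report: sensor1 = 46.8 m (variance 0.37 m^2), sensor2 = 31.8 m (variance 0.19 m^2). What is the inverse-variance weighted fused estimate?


w1 = (1/var1) / (1/var1 + 1/var2)
   = 2.7027 / (2.7027 + 5.2632) = 0.3393
w2 = 1 - w1 = 0.6607
fused = w1*s1 + w2*s2 = 15.8786 + 21.0107
= 36.8893 m


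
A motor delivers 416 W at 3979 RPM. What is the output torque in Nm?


omega = 3979 * 2*pi/60 = 416.6799 rad/s
tau = P / omega = 416 / 416.6799
= 0.9984 Nm


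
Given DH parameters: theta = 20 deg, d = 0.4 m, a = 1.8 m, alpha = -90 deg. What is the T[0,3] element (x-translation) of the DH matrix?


T[0,3] = a * cos(theta)
= 1.8 * cos(20 deg)
= 1.8 * 0.9397
= 1.6914


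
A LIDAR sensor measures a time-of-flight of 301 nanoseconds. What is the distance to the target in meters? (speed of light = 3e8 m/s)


tof = 301 ns = 3.01e-07 s
dist = c * tof / 2
= 3e8 * 3.01e-07 / 2
= 45.15 m


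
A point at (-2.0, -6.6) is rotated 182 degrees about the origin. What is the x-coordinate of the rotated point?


x' = x*cos(theta) - y*sin(theta)
cos(182 deg) = -0.9994, sin(182 deg) = -0.0349
x' = -2.0 * -0.9994 - -6.6 * -0.0349
= 1.9988 - 0.2303
= 1.7684


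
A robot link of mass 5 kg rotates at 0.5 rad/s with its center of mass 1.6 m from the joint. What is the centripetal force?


F = m * omega^2 * r
= 5 * 0.5^2 * 1.6
= 5 * 0.25 * 1.6
= 2.0 N


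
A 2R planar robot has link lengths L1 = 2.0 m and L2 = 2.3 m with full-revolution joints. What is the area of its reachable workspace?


r_max = L1 + L2 = 4.3 m
r_min = |L1 - L2| = 0.3 m
Area = pi*(r_max^2 - r_min^2)
= pi*(18.49 - 0.09)
= pi * 18.4
= 57.8053 m^2


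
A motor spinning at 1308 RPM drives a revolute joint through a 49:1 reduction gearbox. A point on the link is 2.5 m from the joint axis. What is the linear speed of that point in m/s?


omega_motor = 1308 * 2*pi/60 = 136.9734 rad/s
omega_joint = omega_motor / 49 = 2.7954 rad/s
v = omega_joint * r = 2.7954 * 2.5
= 6.9884 m/s


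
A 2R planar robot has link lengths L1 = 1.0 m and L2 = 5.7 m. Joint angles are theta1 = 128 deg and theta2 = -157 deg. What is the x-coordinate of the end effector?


Convert angles to radians: theta1 = 2.234, theta2 = -2.7402
x = L1*cos(theta1) + L2*cos(theta1+theta2)
x = -0.6157 + 4.9853
x = 4.3697


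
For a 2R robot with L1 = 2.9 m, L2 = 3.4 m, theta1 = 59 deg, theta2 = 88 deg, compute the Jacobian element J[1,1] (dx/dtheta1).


J[1,1] = -L1*sin(t1) - L2*sin(t1+t2)
= -2.9*sin(59) - 3.4*sin(147)
= -4.3376


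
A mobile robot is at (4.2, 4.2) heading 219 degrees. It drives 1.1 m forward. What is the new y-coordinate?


y_new = y0 + d*sin(theta)
= 4.2 + 1.1*sin(219)
= 4.2 + -0.6923
= 3.5077


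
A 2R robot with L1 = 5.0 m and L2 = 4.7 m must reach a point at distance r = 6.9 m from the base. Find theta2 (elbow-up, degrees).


cos(theta2) = (r^2 - L1^2 - L2^2) / (2*L1*L2)
cos(theta2) = (47.61 - 25.0 - 22.09) / 47.0
cos(theta2) = 0.011064
theta2 = 89.3661 degrees


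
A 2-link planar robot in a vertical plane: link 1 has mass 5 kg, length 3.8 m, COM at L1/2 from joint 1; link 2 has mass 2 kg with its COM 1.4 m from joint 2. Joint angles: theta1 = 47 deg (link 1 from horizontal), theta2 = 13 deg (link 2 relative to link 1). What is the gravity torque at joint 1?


Horizontal distance from joint 1 to link-1 COM:
  x_c1 = (L1/2)*cos(t1) = 1.9 * 0.682 = 1.2958 m
Horizontal distance from joint 1 to link-2 COM:
  x_c2 = L1*cos(t1) + Lc2*cos(t1+t2)
       = 3.8*0.682 + 1.4*0.5 = 3.2916 m
tau1 = m1*g*x_c1 + m2*g*x_c2
     = 5*9.81*1.2958 + 2*9.81*3.2916
     = 63.5588 + 64.5811
     = 128.1399 Nm


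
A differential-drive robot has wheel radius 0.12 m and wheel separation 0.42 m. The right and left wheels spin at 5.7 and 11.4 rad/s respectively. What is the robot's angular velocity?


vR = r*wR = 0.12*5.7 = 0.684 m/s
vL = r*wL = 0.12*11.4 = 1.368 m/s
v = (vR+vL)/2 = 1.026 m/s
omega = (vR-vL)/L = -1.6286 rad/s
angular velocity = -1.6286 rad/s


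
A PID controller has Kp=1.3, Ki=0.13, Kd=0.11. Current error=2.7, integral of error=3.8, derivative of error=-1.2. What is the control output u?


u = Kp*e + Ki*int(e) + Kd*de/dt
= 1.3*2.7 + 0.13*3.8 + 0.11*(-1.2)
= 3.51 + 0.494 + -0.132
= 3.872


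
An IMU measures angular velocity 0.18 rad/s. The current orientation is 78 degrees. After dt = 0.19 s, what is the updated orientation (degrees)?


delta_theta = w * dt = 0.18 * 0.19 = 0.0342 rad
= 1.9595 deg
theta_new = 78 + 1.9595 = 79.9595 deg


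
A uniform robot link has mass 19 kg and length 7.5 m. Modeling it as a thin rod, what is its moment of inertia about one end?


I = (1/3) * m * L^2
= (1/3) * 19 * 7.5^2
= 0.333333 * 19 * 56.25
= 356.25 kg*m^2


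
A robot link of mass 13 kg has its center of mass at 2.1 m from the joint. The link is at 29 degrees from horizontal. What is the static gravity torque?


tau = m*g*L*cos(angle)
= 13 * 9.81 * 2.1 * cos(29 deg)
= 13 * 9.81 * 2.1 * 0.8746
= 234.2345 Nm


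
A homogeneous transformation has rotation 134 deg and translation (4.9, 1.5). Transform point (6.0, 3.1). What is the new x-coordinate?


x' = cos(theta)*px - sin(theta)*py + tx
= -0.6947*6.0 - 0.7193*3.1 + 4.9
= -1.4979


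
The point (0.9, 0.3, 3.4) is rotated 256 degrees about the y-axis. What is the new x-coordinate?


Rotation about y-axis: x' = x*cos(theta) + z*sin(theta)
= 0.9 * -0.2419 + 3.4 * -0.9703
= -3.5167


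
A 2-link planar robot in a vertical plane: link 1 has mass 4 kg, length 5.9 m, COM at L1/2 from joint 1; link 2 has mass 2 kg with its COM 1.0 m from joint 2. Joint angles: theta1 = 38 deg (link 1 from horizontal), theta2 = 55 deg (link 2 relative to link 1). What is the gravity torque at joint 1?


Horizontal distance from joint 1 to link-1 COM:
  x_c1 = (L1/2)*cos(t1) = 2.95 * 0.788 = 2.3246 m
Horizontal distance from joint 1 to link-2 COM:
  x_c2 = L1*cos(t1) + Lc2*cos(t1+t2)
       = 5.9*0.788 + 1.0*-0.0523 = 4.5969 m
tau1 = m1*g*x_c1 + m2*g*x_c2
     = 4*9.81*2.3246 + 2*9.81*4.5969
     = 91.2185 + 90.1917
     = 181.4103 Nm


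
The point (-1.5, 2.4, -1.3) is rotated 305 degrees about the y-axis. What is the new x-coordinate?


Rotation about y-axis: x' = x*cos(theta) + z*sin(theta)
= -1.5 * 0.5736 + -1.3 * -0.8192
= 0.2045


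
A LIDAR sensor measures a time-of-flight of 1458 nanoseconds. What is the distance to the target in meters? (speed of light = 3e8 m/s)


tof = 1458 ns = 1.458e-06 s
dist = c * tof / 2
= 3e8 * 1.458e-06 / 2
= 218.7 m


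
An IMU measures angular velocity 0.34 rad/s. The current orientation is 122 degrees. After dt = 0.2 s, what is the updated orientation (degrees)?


delta_theta = w * dt = 0.34 * 0.2 = 0.068 rad
= 3.8961 deg
theta_new = 122 + 3.8961 = 125.8961 deg


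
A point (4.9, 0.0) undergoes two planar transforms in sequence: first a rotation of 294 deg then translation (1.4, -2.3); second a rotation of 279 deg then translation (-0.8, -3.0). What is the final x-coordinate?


After transform 1:
x1 = cos(294)*4.9 - sin(294)*0.0 + 1.4 = 3.393
y1 = sin(294)*4.9 + cos(294)*0.0 + -2.3 = -6.7764
After transform 2:
x2 = cos(279)*3.393 - sin(279)*-6.7764 + -0.8
= -6.9622


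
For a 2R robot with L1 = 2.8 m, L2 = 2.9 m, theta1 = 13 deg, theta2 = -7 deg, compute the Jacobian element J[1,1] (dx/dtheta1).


J[1,1] = -L1*sin(t1) - L2*sin(t1+t2)
= -2.8*sin(13) - 2.9*sin(6)
= -0.933


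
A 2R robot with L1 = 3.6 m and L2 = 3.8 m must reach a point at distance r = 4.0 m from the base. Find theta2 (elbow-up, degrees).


cos(theta2) = (r^2 - L1^2 - L2^2) / (2*L1*L2)
cos(theta2) = (16.0 - 12.96 - 14.44) / 27.36
cos(theta2) = -0.416667
theta2 = 114.6243 degrees


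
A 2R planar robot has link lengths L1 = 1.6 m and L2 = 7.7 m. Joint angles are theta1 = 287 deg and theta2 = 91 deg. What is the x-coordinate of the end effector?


Convert angles to radians: theta1 = 5.0091, theta2 = 1.5882
x = L1*cos(theta1) + L2*cos(theta1+theta2)
x = 0.4678 + 7.3231
x = 7.7909


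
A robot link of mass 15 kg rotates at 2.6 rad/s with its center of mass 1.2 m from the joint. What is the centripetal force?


F = m * omega^2 * r
= 15 * 2.6^2 * 1.2
= 15 * 6.76 * 1.2
= 121.68 N


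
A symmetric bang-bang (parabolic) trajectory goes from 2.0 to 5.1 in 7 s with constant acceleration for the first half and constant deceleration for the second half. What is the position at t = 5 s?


Symmetric rest-to-rest: each phase covers (pf-p0)/2 in time T/2. 0.5*a*(T/2)^2 = (pf-p0)/2 => a = 4*(pf-p0)/T^2
a = 4*(5.1-2.0)/7^2 = 0.2531
t = 5 is in the deceleration phase (t > T/2).
p = pf - 0.5*a*(T-t)^2 = 5.1 - 0.5*0.2531*2^2
= 4.5939


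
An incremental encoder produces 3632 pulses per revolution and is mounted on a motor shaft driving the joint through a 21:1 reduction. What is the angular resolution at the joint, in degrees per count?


counts per rev = 3632
effective counts at joint = 3632 * 21 = 76272
resolution = 360 / 76272
= 0.0047 deg/count


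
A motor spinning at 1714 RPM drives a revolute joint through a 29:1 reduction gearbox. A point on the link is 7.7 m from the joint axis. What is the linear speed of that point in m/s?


omega_motor = 1714 * 2*pi/60 = 179.4897 rad/s
omega_joint = omega_motor / 29 = 6.1893 rad/s
v = omega_joint * r = 6.1893 * 7.7
= 47.6576 m/s


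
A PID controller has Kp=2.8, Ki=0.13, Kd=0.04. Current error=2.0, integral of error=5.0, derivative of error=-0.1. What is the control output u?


u = Kp*e + Ki*int(e) + Kd*de/dt
= 2.8*2.0 + 0.13*5.0 + 0.04*(-0.1)
= 5.6 + 0.65 + -0.004
= 6.246


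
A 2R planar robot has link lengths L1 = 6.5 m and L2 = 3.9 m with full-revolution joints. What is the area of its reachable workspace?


r_max = L1 + L2 = 10.4 m
r_min = |L1 - L2| = 2.6 m
Area = pi*(r_max^2 - r_min^2)
= pi*(108.16 - 6.76)
= pi * 101.4
= 318.5575 m^2


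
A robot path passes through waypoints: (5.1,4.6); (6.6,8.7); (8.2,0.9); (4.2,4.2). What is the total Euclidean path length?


Segment lengths:
  seg1 = sqrt((1.5)^2 + (4.1)^2) = 4.3658
  seg2 = sqrt((1.6)^2 + (-7.8)^2) = 7.9624
  seg3 = sqrt((-4.0)^2 + (3.3)^2) = 5.1856
Total = 17.5137


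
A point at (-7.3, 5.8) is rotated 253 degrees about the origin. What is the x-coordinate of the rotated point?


x' = x*cos(theta) - y*sin(theta)
cos(253 deg) = -0.2924, sin(253 deg) = -0.9563
x' = -7.3 * -0.2924 - 5.8 * -0.9563
= 2.1343 - -5.5466
= 7.6809


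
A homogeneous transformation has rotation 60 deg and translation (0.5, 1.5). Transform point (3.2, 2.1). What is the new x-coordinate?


x' = cos(theta)*px - sin(theta)*py + tx
= 0.5*3.2 - 0.866*2.1 + 0.5
= 0.2813


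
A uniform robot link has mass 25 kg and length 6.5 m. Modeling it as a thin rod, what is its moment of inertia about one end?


I = (1/3) * m * L^2
= (1/3) * 25 * 6.5^2
= 0.333333 * 25 * 42.25
= 352.0833 kg*m^2


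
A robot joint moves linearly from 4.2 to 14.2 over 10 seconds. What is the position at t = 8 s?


s = t/T = 8/10 = 0.8
p(t) = p0 + (pf-p0)*s
= 4.2 + (14.2 - 4.2) * 0.8
= 12.2


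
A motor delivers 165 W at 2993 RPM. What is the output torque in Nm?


omega = 2993 * 2*pi/60 = 313.4262 rad/s
tau = P / omega = 165 / 313.4262
= 0.5264 Nm


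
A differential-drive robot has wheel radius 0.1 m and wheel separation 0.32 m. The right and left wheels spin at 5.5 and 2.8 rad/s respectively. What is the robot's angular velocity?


vR = r*wR = 0.1*5.5 = 0.55 m/s
vL = r*wL = 0.1*2.8 = 0.28 m/s
v = (vR+vL)/2 = 0.415 m/s
omega = (vR-vL)/L = 0.8438 rad/s
angular velocity = 0.8438 rad/s


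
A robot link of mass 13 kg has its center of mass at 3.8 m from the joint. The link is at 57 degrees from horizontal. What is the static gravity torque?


tau = m*g*L*cos(angle)
= 13 * 9.81 * 3.8 * cos(57 deg)
= 13 * 9.81 * 3.8 * 0.5446
= 263.9397 Nm


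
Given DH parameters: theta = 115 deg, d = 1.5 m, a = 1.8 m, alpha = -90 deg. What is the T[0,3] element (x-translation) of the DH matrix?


T[0,3] = a * cos(theta)
= 1.8 * cos(115 deg)
= 1.8 * -0.4226
= -0.7607


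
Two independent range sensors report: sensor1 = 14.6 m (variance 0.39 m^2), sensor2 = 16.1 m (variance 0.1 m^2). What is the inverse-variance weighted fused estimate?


w1 = (1/var1) / (1/var1 + 1/var2)
   = 2.5641 / (2.5641 + 10.0) = 0.2041
w2 = 1 - w1 = 0.7959
fused = w1*s1 + w2*s2 = 2.9796 + 12.8143
= 15.7939 m


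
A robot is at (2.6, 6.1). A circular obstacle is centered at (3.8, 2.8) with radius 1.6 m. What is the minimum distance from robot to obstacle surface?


center_dist = sqrt((2.6-3.8)^2 + (6.1-2.8)^2)
= sqrt(1.44 + 10.89)
= 3.5114
min_dist = center_dist - radius = 3.5114 - 1.6 = 1.9114 m


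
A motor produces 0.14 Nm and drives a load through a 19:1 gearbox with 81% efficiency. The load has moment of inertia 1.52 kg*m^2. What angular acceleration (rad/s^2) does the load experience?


tau_out = tau_motor * N * eta
= 0.14 * 19 * 0.81 = 2.1546 Nm
alpha = tau_out / I = 2.1546 / 1.52
= 1.4175 rad/s^2


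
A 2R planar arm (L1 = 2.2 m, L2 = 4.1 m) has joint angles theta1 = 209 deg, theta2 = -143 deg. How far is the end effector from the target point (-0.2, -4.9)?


End effector via forward kinematics:
x = L1*cos(t1) + L2*cos(t1+t2) = -0.2565
y = L1*sin(t1) + L2*sin(t1+t2) = 2.679
Distance to target:
d = sqrt((-0.2 - -0.2565)^2 + (-4.9 - 2.679)^2)
= sqrt(0.0032 + 57.4406)
= 7.5792 m


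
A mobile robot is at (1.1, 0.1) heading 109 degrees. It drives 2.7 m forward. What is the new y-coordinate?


y_new = y0 + d*sin(theta)
= 0.1 + 2.7*sin(109)
= 0.1 + 2.5529
= 2.6529


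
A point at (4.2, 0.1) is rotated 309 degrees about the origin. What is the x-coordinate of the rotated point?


x' = x*cos(theta) - y*sin(theta)
cos(309 deg) = 0.6293, sin(309 deg) = -0.7771
x' = 4.2 * 0.6293 - 0.1 * -0.7771
= 2.6431 - -0.0777
= 2.7209


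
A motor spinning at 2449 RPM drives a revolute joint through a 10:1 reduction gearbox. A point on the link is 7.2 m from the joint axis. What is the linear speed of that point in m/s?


omega_motor = 2449 * 2*pi/60 = 256.4587 rad/s
omega_joint = omega_motor / 10 = 25.6459 rad/s
v = omega_joint * r = 25.6459 * 7.2
= 184.6502 m/s
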